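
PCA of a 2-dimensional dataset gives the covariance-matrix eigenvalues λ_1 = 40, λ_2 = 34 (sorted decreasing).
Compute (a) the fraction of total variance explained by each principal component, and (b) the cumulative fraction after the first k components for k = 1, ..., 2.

Step 1 — total variance = trace(Sigma) = Σ λ_i = 40 + 34 = 74.

Step 2 — fraction explained by component i = λ_i / Σ λ:
  PC1: 40/74 = 0.5405
  PC2: 34/74 = 0.4595

Step 3 — cumulative fraction after k components = (λ_1 + ... + λ_k) / Σ λ:
  k = 1: 40/74 = 0.5405
  k = 2: (40 + 34)/74 = 74/74 = 1

Summary (fraction, with percent):

explained: PC1 0.5405 (54.05%), PC2 0.4595 (45.95%);  cumulative: 0.5405, 1


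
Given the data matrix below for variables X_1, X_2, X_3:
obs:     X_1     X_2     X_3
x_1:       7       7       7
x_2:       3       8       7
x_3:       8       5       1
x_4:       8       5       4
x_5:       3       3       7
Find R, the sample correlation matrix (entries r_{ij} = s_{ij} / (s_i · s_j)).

Step 1 — column means:
  mean(X_1) = (7 + 3 + 8 + 8 + 3) / 5 = 29/5 = 5.8
  mean(X_2) = (7 + 8 + 5 + 5 + 3) / 5 = 28/5 = 5.6
  mean(X_3) = (7 + 7 + 1 + 4 + 7) / 5 = 26/5 = 5.2

Step 2 — sample variances and covariances s[i,j] = (1/(n-1)) · Σ_k (x_{k,i} - mean_i) · (x_{k,j} - mean_j), with n-1 = 4:
  s[X_1,X_1] = ((1.2)·(1.2) + (-2.8)·(-2.8) + (2.2)·(2.2) + (2.2)·(2.2) + (-2.8)·(-2.8)) / 4 = 26.8/4 = 6.7
  s[X_1,X_2] = ((1.2)·(1.4) + (-2.8)·(2.4) + (2.2)·(-0.6) + (2.2)·(-0.6) + (-2.8)·(-2.6)) / 4 = -0.4/4 = -0.1
  s[X_1,X_3] = ((1.2)·(1.8) + (-2.8)·(1.8) + (2.2)·(-4.2) + (2.2)·(-1.2) + (-2.8)·(1.8)) / 4 = -19.8/4 = -4.95
  s[X_2,X_2] = ((1.4)·(1.4) + (2.4)·(2.4) + (-0.6)·(-0.6) + (-0.6)·(-0.6) + (-2.6)·(-2.6)) / 4 = 15.2/4 = 3.8
  s[X_2,X_3] = ((1.4)·(1.8) + (2.4)·(1.8) + (-0.6)·(-4.2) + (-0.6)·(-1.2) + (-2.6)·(1.8)) / 4 = 5.4/4 = 1.35
  s[X_3,X_3] = ((1.8)·(1.8) + (1.8)·(1.8) + (-4.2)·(-4.2) + (-1.2)·(-1.2) + (1.8)·(1.8)) / 4 = 28.8/4 = 7.2
  Sample standard deviations s_i = √(s[i,i]):
  s(X_1) = √(6.7) = 2.5884
  s(X_2) = √(3.8) = 1.9494
  s(X_3) = √(7.2) = 2.6833

Step 3 — r_{ij} = s_{ij} / (s_i · s_j):
  r[X_1,X_1] = 1 (diagonal).
  r[X_1,X_2] = -0.1 / (2.5884 · 1.9494) = -0.1 / 5.0458 = -0.0198
  r[X_1,X_3] = -4.95 / (2.5884 · 2.6833) = -4.95 / 6.9455 = -0.7127
  r[X_2,X_2] = 1 (diagonal).
  r[X_2,X_3] = 1.35 / (1.9494 · 2.6833) = 1.35 / 5.2307 = 0.2581
  r[X_3,X_3] = 1 (diagonal).

R is symmetric with unit diagonal. Assembling:

R = [[1, -0.0198, -0.7127],
 [-0.0198, 1, 0.2581],
 [-0.7127, 0.2581, 1]]


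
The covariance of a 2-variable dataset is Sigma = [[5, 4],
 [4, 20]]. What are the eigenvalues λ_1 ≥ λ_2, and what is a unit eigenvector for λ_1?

Step 1 — characteristic polynomial of 2×2 Sigma:
  det(Sigma - λI) = λ² - trace · λ + det = 0.
  trace = 5 + 20 = 25, det = 5·20 - (4)² = 84.
Step 2 — discriminant:
  Δ = trace² - 4·det = 625 - 336 = 289.
Step 3 — eigenvalues:
  λ = (trace ± √Δ)/2 = (25 ± 17)/2,
  λ_1 = 21,  λ_2 = 4.

Step 4 — unit eigenvector for λ_1: solve (Sigma - λ_1 I)v = 0. First row:
  (5 - 21)·v_x + (4)·v_y = 0, i.e. (-16)·v_x + (4)·v_y = 0,
  so v ∝ (b, λ_1 - a) = (4, 16) = u.
  ||u|| = √((4)² + (16)²) = √(272) ≈ 16.4924,
  v_1 = u/||u|| ≈ (0.2425, 0.9701) (||v_1|| = 1).

λ_1 = 21,  λ_2 = 4;  v_1 ≈ (0.2425, 0.9701)


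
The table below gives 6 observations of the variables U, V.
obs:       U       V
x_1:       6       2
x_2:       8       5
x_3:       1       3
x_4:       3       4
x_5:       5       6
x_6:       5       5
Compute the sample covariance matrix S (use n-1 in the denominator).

Step 1 — column means:
  mean(U) = (6 + 8 + 1 + 3 + 5 + 5) / 6 = 28/6 = 4.6667
  mean(V) = (2 + 5 + 3 + 4 + 6 + 5) / 6 = 25/6 = 4.1667

Step 2 — sample covariance S[i,j] = (1/(n-1)) · Σ_k (x_{k,i} - mean_i) · (x_{k,j} - mean_j), with n-1 = 5.
  S[U,U] = ((1.3333)·(1.3333) + (3.3333)·(3.3333) + (-3.6667)·(-3.6667) + (-1.6667)·(-1.6667) + (0.3333)·(0.3333) + (0.3333)·(0.3333)) / 5 = 29.3333/5 = 5.8667
  S[U,V] = ((1.3333)·(-2.1667) + (3.3333)·(0.8333) + (-3.6667)·(-1.1667) + (-1.6667)·(-0.1667) + (0.3333)·(1.8333) + (0.3333)·(0.8333)) / 5 = 5.3333/5 = 1.0667
  S[V,V] = ((-2.1667)·(-2.1667) + (0.8333)·(0.8333) + (-1.1667)·(-1.1667) + (-0.1667)·(-0.1667) + (1.8333)·(1.8333) + (0.8333)·(0.8333)) / 5 = 10.8333/5 = 2.1667

S is symmetric (S[j,i] = S[i,j]). Assembling:

S = [[5.8667, 1.0667],
 [1.0667, 2.1667]]


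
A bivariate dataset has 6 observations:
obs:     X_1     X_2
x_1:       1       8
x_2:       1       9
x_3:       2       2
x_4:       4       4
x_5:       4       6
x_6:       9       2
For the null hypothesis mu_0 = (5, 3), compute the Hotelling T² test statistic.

Step 1 — sample mean vector:
  mean(X_1) = (1 + 1 + 2 + 4 + 4 + 9) / 6 = 21/6 = 3.5
  mean(X_2) = (8 + 9 + 2 + 4 + 6 + 2) / 6 = 31/6 = 5.1667
  x̄ = (3.5, 5.1667),  deviation x̄ - mu_0 = (3.5, 5.1667) - (5, 3) = (-1.5, 2.1667).

Step 2 — sample covariance matrix, S[i,j] = (1/(n-1)) · Σ_k (x_{k,i} - mean_i) · (x_{k,j} - mean_j), divisor n-1 = 5:
  S[X_1,X_1] = ((-2.5)·(-2.5) + (-2.5)·(-2.5) + (-1.5)·(-1.5) + (0.5)·(0.5) + (0.5)·(0.5) + (5.5)·(5.5)) / 5 = 45.5/5 = 9.1
  S[X_1,X_2] = ((-2.5)·(2.8333) + (-2.5)·(3.8333) + (-1.5)·(-3.1667) + (0.5)·(-1.1667) + (0.5)·(0.8333) + (5.5)·(-3.1667)) / 5 = -29.5/5 = -5.9
  S[X_2,X_2] = ((2.8333)·(2.8333) + (3.8333)·(3.8333) + (-3.1667)·(-3.1667) + (-1.1667)·(-1.1667) + (0.8333)·(0.8333) + (-3.1667)·(-3.1667)) / 5 = 44.8333/5 = 8.9667
  S = [[9.1, -5.9],
 [-5.9, 8.9667]].

Step 3 — invert S. det(S) = 9.1·8.9667 - (-5.9)² = 46.7867.
  S^{-1} = (1/det) · [[d, -b], [-b, a]] = [[0.1917, 0.1261],
 [0.1261, 0.1945]].

Step 4 — quadratic form (x̄ - mu_0)^T · S^{-1} · (x̄ - mu_0):
  S^{-1} · (x̄ - mu_0) = (-0.0142, 0.2323),
  (x̄ - mu_0)^T · [...] = (-1.5)·(-0.0142) + (2.1667)·(0.2323) = 0.5246.

Step 5 — scale by n: T² = 6 · 0.5246 = 3.1476.

T² ≈ 3.1476


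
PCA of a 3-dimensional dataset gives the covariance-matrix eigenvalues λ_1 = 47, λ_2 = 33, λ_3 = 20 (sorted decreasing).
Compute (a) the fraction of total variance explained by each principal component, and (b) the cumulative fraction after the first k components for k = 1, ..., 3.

Step 1 — total variance = trace(Sigma) = Σ λ_i = 47 + 33 + 20 = 100.

Step 2 — fraction explained by component i = λ_i / Σ λ:
  PC1: 47/100 = 0.47
  PC2: 33/100 = 0.33
  PC3: 20/100 = 0.2

Step 3 — cumulative fraction after k components = (λ_1 + ... + λ_k) / Σ λ:
  k = 1: 47/100 = 0.47
  k = 2: (47 + 33)/100 = 80/100 = 0.8
  k = 3: (47 + 33 + 20)/100 = 100/100 = 1

Summary (fraction, with percent):

explained: PC1 0.47 (47%), PC2 0.33 (33%), PC3 0.2 (20%);  cumulative: 0.47, 0.8, 1


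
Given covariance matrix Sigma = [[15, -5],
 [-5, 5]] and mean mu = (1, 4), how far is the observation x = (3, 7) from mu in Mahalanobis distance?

Step 1 — centre the observation: (x - mu) = (2, 3).

Step 2 — invert Sigma. det(Sigma) = 15·5 - (-5)² = 50.
  Sigma^{-1} = (1/det) · [[d, -b], [-b, a]] = [[0.1, 0.1],
 [0.1, 0.3]].

Step 3 — form the quadratic (x - mu)^T · Sigma^{-1} · (x - mu):
  Sigma^{-1} · (x - mu) = (0.5, 1.1).
  (x - mu)^T · [Sigma^{-1} · (x - mu)] = (2)·(0.5) + (3)·(1.1) = 4.3.

Step 4 — take square root: d = √(4.3) ≈ 2.0736.

d(x, mu) = √(4.3) ≈ 2.0736


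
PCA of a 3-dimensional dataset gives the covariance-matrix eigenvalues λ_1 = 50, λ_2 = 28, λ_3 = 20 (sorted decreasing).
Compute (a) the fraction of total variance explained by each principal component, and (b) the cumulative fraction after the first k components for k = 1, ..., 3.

Step 1 — total variance = trace(Sigma) = Σ λ_i = 50 + 28 + 20 = 98.

Step 2 — fraction explained by component i = λ_i / Σ λ:
  PC1: 50/98 = 0.5102
  PC2: 28/98 = 0.2857
  PC3: 20/98 = 0.2041

Step 3 — cumulative fraction after k components = (λ_1 + ... + λ_k) / Σ λ:
  k = 1: 50/98 = 0.5102
  k = 2: (50 + 28)/98 = 78/98 = 0.7959
  k = 3: (50 + 28 + 20)/98 = 98/98 = 1

Summary (fraction, with percent):

explained: PC1 0.5102 (51.02%), PC2 0.2857 (28.57%), PC3 0.2041 (20.41%);  cumulative: 0.5102, 0.7959, 1


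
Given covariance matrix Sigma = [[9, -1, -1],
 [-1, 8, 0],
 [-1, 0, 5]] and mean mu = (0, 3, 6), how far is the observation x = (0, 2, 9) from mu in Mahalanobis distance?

Step 1 — centre the observation: (x - mu) = (0, -1, 3).

Step 2 — invert Sigma (cofactor / det for 3×3, or solve directly):
  Sigma^{-1} = [[0.1153, 0.0144, 0.0231],
 [0.0144, 0.1268, 0.0029],
 [0.0231, 0.0029, 0.2046]].

Step 3 — form the quadratic (x - mu)^T · Sigma^{-1} · (x - mu):
  Sigma^{-1} · (x - mu) = (0.0548, -0.1182, 0.611).
  (x - mu)^T · [Sigma^{-1} · (x - mu)] = (0)·(0.0548) + (-1)·(-0.1182) + (3)·(0.611) = 1.951.

Step 4 — take square root: d = √(1.951) ≈ 1.3968.

d(x, mu) = √(1.951) ≈ 1.3968


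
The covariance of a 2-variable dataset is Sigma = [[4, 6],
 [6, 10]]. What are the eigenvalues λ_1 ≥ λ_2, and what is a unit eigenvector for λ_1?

Step 1 — characteristic polynomial of 2×2 Sigma:
  det(Sigma - λI) = λ² - trace · λ + det = 0.
  trace = 4 + 10 = 14, det = 4·10 - (6)² = 4.
Step 2 — discriminant:
  Δ = trace² - 4·det = 196 - 16 = 180.
Step 3 — eigenvalues:
  λ = (trace ± √Δ)/2 = (14 ± 13.4164)/2,
  λ_1 = 13.7082,  λ_2 = 0.2918.

Step 4 — unit eigenvector for λ_1: solve (Sigma - λ_1 I)v = 0. First row:
  (4 - 13.7082)·v_x + (6)·v_y = 0, i.e. (-9.7082)·v_x + (6)·v_y = 0,
  so v ∝ (b, λ_1 - a) = (6, 9.7082) = u.
  ||u|| = √((6)² + (9.7082)²) = √(130.2492) ≈ 11.4127,
  v_1 = u/||u|| ≈ (0.5257, 0.8507) (||v_1|| = 1).

λ_1 = 13.7082,  λ_2 = 0.2918;  v_1 ≈ (0.5257, 0.8507)


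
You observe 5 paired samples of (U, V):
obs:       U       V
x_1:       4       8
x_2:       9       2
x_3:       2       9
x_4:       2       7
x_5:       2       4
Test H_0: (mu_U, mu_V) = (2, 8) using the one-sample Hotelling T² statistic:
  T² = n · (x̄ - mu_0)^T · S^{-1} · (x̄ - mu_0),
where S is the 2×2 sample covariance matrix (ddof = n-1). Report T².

Step 1 — sample mean vector:
  mean(U) = (4 + 9 + 2 + 2 + 2) / 5 = 19/5 = 3.8
  mean(V) = (8 + 2 + 9 + 7 + 4) / 5 = 30/5 = 6
  x̄ = (3.8, 6),  deviation x̄ - mu_0 = (3.8, 6) - (2, 8) = (1.8, -2).

Step 2 — sample covariance matrix, S[i,j] = (1/(n-1)) · Σ_k (x_{k,i} - mean_i) · (x_{k,j} - mean_j), divisor n-1 = 4:
  S[U,U] = ((0.2)·(0.2) + (5.2)·(5.2) + (-1.8)·(-1.8) + (-1.8)·(-1.8) + (-1.8)·(-1.8)) / 4 = 36.8/4 = 9.2
  S[U,V] = ((0.2)·(2) + (5.2)·(-4) + (-1.8)·(3) + (-1.8)·(1) + (-1.8)·(-2)) / 4 = -24/4 = -6
  S[V,V] = ((2)·(2) + (-4)·(-4) + (3)·(3) + (1)·(1) + (-2)·(-2)) / 4 = 34/4 = 8.5
  S = [[9.2, -6],
 [-6, 8.5]].

Step 3 — invert S. det(S) = 9.2·8.5 - (-6)² = 42.2.
  S^{-1} = (1/det) · [[d, -b], [-b, a]] = [[0.2014, 0.1422],
 [0.1422, 0.218]].

Step 4 — quadratic form (x̄ - mu_0)^T · S^{-1} · (x̄ - mu_0):
  S^{-1} · (x̄ - mu_0) = (0.0782, -0.1801),
  (x̄ - mu_0)^T · [...] = (1.8)·(0.0782) + (-2)·(-0.1801) = 0.5009.

Step 5 — scale by n: T² = 5 · 0.5009 = 2.5047.

T² ≈ 2.5047


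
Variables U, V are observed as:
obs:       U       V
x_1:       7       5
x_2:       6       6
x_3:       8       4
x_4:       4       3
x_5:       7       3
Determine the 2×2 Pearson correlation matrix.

Step 1 — column means:
  mean(U) = (7 + 6 + 8 + 4 + 7) / 5 = 32/5 = 6.4
  mean(V) = (5 + 6 + 4 + 3 + 3) / 5 = 21/5 = 4.2

Step 2 — sample variances and covariances s[i,j] = (1/(n-1)) · Σ_k (x_{k,i} - mean_i) · (x_{k,j} - mean_j), with n-1 = 4:
  s[U,U] = ((0.6)·(0.6) + (-0.4)·(-0.4) + (1.6)·(1.6) + (-2.4)·(-2.4) + (0.6)·(0.6)) / 4 = 9.2/4 = 2.3
  s[U,V] = ((0.6)·(0.8) + (-0.4)·(1.8) + (1.6)·(-0.2) + (-2.4)·(-1.2) + (0.6)·(-1.2)) / 4 = 1.6/4 = 0.4
  s[V,V] = ((0.8)·(0.8) + (1.8)·(1.8) + (-0.2)·(-0.2) + (-1.2)·(-1.2) + (-1.2)·(-1.2)) / 4 = 6.8/4 = 1.7
  Sample standard deviations s_i = √(s[i,i]):
  s(U) = √(2.3) = 1.5166
  s(V) = √(1.7) = 1.3038

Step 3 — r_{ij} = s_{ij} / (s_i · s_j):
  r[U,U] = 1 (diagonal).
  r[U,V] = 0.4 / (1.5166 · 1.3038) = 0.4 / 1.9774 = 0.2023
  r[V,V] = 1 (diagonal).

R is symmetric with unit diagonal. Assembling:

R = [[1, 0.2023],
 [0.2023, 1]]


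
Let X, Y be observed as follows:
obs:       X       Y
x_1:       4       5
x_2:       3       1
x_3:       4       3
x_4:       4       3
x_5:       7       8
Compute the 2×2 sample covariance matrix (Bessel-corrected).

Step 1 — column means:
  mean(X) = (4 + 3 + 4 + 4 + 7) / 5 = 22/5 = 4.4
  mean(Y) = (5 + 1 + 3 + 3 + 8) / 5 = 20/5 = 4

Step 2 — sample covariance S[i,j] = (1/(n-1)) · Σ_k (x_{k,i} - mean_i) · (x_{k,j} - mean_j), with n-1 = 4.
  S[X,X] = ((-0.4)·(-0.4) + (-1.4)·(-1.4) + (-0.4)·(-0.4) + (-0.4)·(-0.4) + (2.6)·(2.6)) / 4 = 9.2/4 = 2.3
  S[X,Y] = ((-0.4)·(1) + (-1.4)·(-3) + (-0.4)·(-1) + (-0.4)·(-1) + (2.6)·(4)) / 4 = 15/4 = 3.75
  S[Y,Y] = ((1)·(1) + (-3)·(-3) + (-1)·(-1) + (-1)·(-1) + (4)·(4)) / 4 = 28/4 = 7

S is symmetric (S[j,i] = S[i,j]). Assembling:

S = [[2.3, 3.75],
 [3.75, 7]]


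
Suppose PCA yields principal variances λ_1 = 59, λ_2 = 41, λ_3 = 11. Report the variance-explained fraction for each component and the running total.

Step 1 — total variance = trace(Sigma) = Σ λ_i = 59 + 41 + 11 = 111.

Step 2 — fraction explained by component i = λ_i / Σ λ:
  PC1: 59/111 = 0.5315
  PC2: 41/111 = 0.3694
  PC3: 11/111 = 0.0991

Step 3 — cumulative fraction after k components = (λ_1 + ... + λ_k) / Σ λ:
  k = 1: 59/111 = 0.5315
  k = 2: (59 + 41)/111 = 100/111 = 0.9009
  k = 3: (59 + 41 + 11)/111 = 111/111 = 1

Summary (fraction, with percent):

explained: PC1 0.5315 (53.15%), PC2 0.3694 (36.94%), PC3 0.0991 (9.91%);  cumulative: 0.5315, 0.9009, 1


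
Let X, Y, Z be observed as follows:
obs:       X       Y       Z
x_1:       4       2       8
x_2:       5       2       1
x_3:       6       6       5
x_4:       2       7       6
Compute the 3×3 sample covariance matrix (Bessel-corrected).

Step 1 — column means:
  mean(X) = (4 + 5 + 6 + 2) / 4 = 17/4 = 4.25
  mean(Y) = (2 + 2 + 6 + 7) / 4 = 17/4 = 4.25
  mean(Z) = (8 + 1 + 5 + 6) / 4 = 20/4 = 5

Step 2 — sample covariance S[i,j] = (1/(n-1)) · Σ_k (x_{k,i} - mean_i) · (x_{k,j} - mean_j), with n-1 = 3.
  S[X,X] = ((-0.25)·(-0.25) + (0.75)·(0.75) + (1.75)·(1.75) + (-2.25)·(-2.25)) / 3 = 8.75/3 = 2.9167
  S[X,Y] = ((-0.25)·(-2.25) + (0.75)·(-2.25) + (1.75)·(1.75) + (-2.25)·(2.75)) / 3 = -4.25/3 = -1.4167
  S[X,Z] = ((-0.25)·(3) + (0.75)·(-4) + (1.75)·(0) + (-2.25)·(1)) / 3 = -6/3 = -2
  S[Y,Y] = ((-2.25)·(-2.25) + (-2.25)·(-2.25) + (1.75)·(1.75) + (2.75)·(2.75)) / 3 = 20.75/3 = 6.9167
  S[Y,Z] = ((-2.25)·(3) + (-2.25)·(-4) + (1.75)·(0) + (2.75)·(1)) / 3 = 5/3 = 1.6667
  S[Z,Z] = ((3)·(3) + (-4)·(-4) + (0)·(0) + (1)·(1)) / 3 = 26/3 = 8.6667

S is symmetric (S[j,i] = S[i,j]). Assembling:

S = [[2.9167, -1.4167, -2],
 [-1.4167, 6.9167, 1.6667],
 [-2, 1.6667, 8.6667]]


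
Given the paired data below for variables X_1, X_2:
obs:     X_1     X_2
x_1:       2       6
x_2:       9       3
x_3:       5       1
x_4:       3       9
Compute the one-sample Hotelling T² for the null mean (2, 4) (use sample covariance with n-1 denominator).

Step 1 — sample mean vector:
  mean(X_1) = (2 + 9 + 5 + 3) / 4 = 19/4 = 4.75
  mean(X_2) = (6 + 3 + 1 + 9) / 4 = 19/4 = 4.75
  x̄ = (4.75, 4.75),  deviation x̄ - mu_0 = (4.75, 4.75) - (2, 4) = (2.75, 0.75).

Step 2 — sample covariance matrix, S[i,j] = (1/(n-1)) · Σ_k (x_{k,i} - mean_i) · (x_{k,j} - mean_j), divisor n-1 = 3:
  S[X_1,X_1] = ((-2.75)·(-2.75) + (4.25)·(4.25) + (0.25)·(0.25) + (-1.75)·(-1.75)) / 3 = 28.75/3 = 9.5833
  S[X_1,X_2] = ((-2.75)·(1.25) + (4.25)·(-1.75) + (0.25)·(-3.75) + (-1.75)·(4.25)) / 3 = -19.25/3 = -6.4167
  S[X_2,X_2] = ((1.25)·(1.25) + (-1.75)·(-1.75) + (-3.75)·(-3.75) + (4.25)·(4.25)) / 3 = 36.75/3 = 12.25
  S = [[9.5833, -6.4167],
 [-6.4167, 12.25]].

Step 3 — invert S. det(S) = 9.5833·12.25 - (-6.4167)² = 76.2222.
  S^{-1} = (1/det) · [[d, -b], [-b, a]] = [[0.1607, 0.0842],
 [0.0842, 0.1257]].

Step 4 — quadratic form (x̄ - mu_0)^T · S^{-1} · (x̄ - mu_0):
  S^{-1} · (x̄ - mu_0) = (0.5051, 0.3258),
  (x̄ - mu_0)^T · [...] = (2.75)·(0.5051) + (0.75)·(0.3258) = 1.6334.

Step 5 — scale by n: T² = 4 · 1.6334 = 6.5335.

T² ≈ 6.5335


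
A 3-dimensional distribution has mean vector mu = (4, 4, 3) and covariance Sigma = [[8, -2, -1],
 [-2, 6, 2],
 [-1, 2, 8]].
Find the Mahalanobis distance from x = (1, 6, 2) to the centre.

Step 1 — centre the observation: (x - mu) = (-3, 2, -1).

Step 2 — invert Sigma (cofactor / det for 3×3, or solve directly):
  Sigma^{-1} = [[0.1366, 0.0435, 0.0062],
 [0.0435, 0.1957, -0.0435],
 [0.0062, -0.0435, 0.1366]].

Step 3 — form the quadratic (x - mu)^T · Sigma^{-1} · (x - mu):
  Sigma^{-1} · (x - mu) = (-0.3292, 0.3043, -0.2422).
  (x - mu)^T · [Sigma^{-1} · (x - mu)] = (-3)·(-0.3292) + (2)·(0.3043) + (-1)·(-0.2422) = 1.8385.

Step 4 — take square root: d = √(1.8385) ≈ 1.3559.

d(x, mu) = √(1.8385) ≈ 1.3559


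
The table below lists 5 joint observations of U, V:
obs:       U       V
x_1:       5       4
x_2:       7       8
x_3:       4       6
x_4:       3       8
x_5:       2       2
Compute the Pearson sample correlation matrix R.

Step 1 — column means:
  mean(U) = (5 + 7 + 4 + 3 + 2) / 5 = 21/5 = 4.2
  mean(V) = (4 + 8 + 6 + 8 + 2) / 5 = 28/5 = 5.6

Step 2 — sample variances and covariances s[i,j] = (1/(n-1)) · Σ_k (x_{k,i} - mean_i) · (x_{k,j} - mean_j), with n-1 = 4:
  s[U,U] = ((0.8)·(0.8) + (2.8)·(2.8) + (-0.2)·(-0.2) + (-1.2)·(-1.2) + (-2.2)·(-2.2)) / 4 = 14.8/4 = 3.7
  s[U,V] = ((0.8)·(-1.6) + (2.8)·(2.4) + (-0.2)·(0.4) + (-1.2)·(2.4) + (-2.2)·(-3.6)) / 4 = 10.4/4 = 2.6
  s[V,V] = ((-1.6)·(-1.6) + (2.4)·(2.4) + (0.4)·(0.4) + (2.4)·(2.4) + (-3.6)·(-3.6)) / 4 = 27.2/4 = 6.8
  Sample standard deviations s_i = √(s[i,i]):
  s(U) = √(3.7) = 1.9235
  s(V) = √(6.8) = 2.6077

Step 3 — r_{ij} = s_{ij} / (s_i · s_j):
  r[U,U] = 1 (diagonal).
  r[U,V] = 2.6 / (1.9235 · 2.6077) = 2.6 / 5.016 = 0.5183
  r[V,V] = 1 (diagonal).

R is symmetric with unit diagonal. Assembling:

R = [[1, 0.5183],
 [0.5183, 1]]


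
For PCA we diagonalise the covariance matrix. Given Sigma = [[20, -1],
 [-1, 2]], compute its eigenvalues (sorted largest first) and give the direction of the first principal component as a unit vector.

Step 1 — characteristic polynomial of 2×2 Sigma:
  det(Sigma - λI) = λ² - trace · λ + det = 0.
  trace = 20 + 2 = 22, det = 20·2 - (-1)² = 39.
Step 2 — discriminant:
  Δ = trace² - 4·det = 484 - 156 = 328.
Step 3 — eigenvalues:
  λ = (trace ± √Δ)/2 = (22 ± 18.1108)/2,
  λ_1 = 20.0554,  λ_2 = 1.9446.

Step 4 — unit eigenvector for λ_1: solve (Sigma - λ_1 I)v = 0. First row:
  (20 - 20.0554)·v_x + (-1)·v_y = 0, i.e. (-0.0554)·v_x + (-1)·v_y = 0,
  so v ∝ (b, λ_1 - a) = (-1, 0.0554); multiply by -1 so the first entry is positive: u = (1, -0.0554).
  ||u|| = √((1)² + (-0.0554)²) = √(1.0031) ≈ 1.0015,
  v_1 = u/||u|| ≈ (0.9985, -0.0553) (||v_1|| = 1).

λ_1 = 20.0554,  λ_2 = 1.9446;  v_1 ≈ (0.9985, -0.0553)


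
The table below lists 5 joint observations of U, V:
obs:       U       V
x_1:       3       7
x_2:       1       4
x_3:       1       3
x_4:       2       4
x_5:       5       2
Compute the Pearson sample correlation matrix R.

Step 1 — column means:
  mean(U) = (3 + 1 + 1 + 2 + 5) / 5 = 12/5 = 2.4
  mean(V) = (7 + 4 + 3 + 4 + 2) / 5 = 20/5 = 4

Step 2 — sample variances and covariances s[i,j] = (1/(n-1)) · Σ_k (x_{k,i} - mean_i) · (x_{k,j} - mean_j), with n-1 = 4:
  s[U,U] = ((0.6)·(0.6) + (-1.4)·(-1.4) + (-1.4)·(-1.4) + (-0.4)·(-0.4) + (2.6)·(2.6)) / 4 = 11.2/4 = 2.8
  s[U,V] = ((0.6)·(3) + (-1.4)·(0) + (-1.4)·(-1) + (-0.4)·(0) + (2.6)·(-2)) / 4 = -2/4 = -0.5
  s[V,V] = ((3)·(3) + (0)·(0) + (-1)·(-1) + (0)·(0) + (-2)·(-2)) / 4 = 14/4 = 3.5
  Sample standard deviations s_i = √(s[i,i]):
  s(U) = √(2.8) = 1.6733
  s(V) = √(3.5) = 1.8708

Step 3 — r_{ij} = s_{ij} / (s_i · s_j):
  r[U,U] = 1 (diagonal).
  r[U,V] = -0.5 / (1.6733 · 1.8708) = -0.5 / 3.1305 = -0.1597
  r[V,V] = 1 (diagonal).

R is symmetric with unit diagonal. Assembling:

R = [[1, -0.1597],
 [-0.1597, 1]]


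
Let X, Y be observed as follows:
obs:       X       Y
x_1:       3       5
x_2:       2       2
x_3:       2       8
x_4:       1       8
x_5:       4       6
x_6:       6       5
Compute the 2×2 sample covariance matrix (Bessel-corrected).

Step 1 — column means:
  mean(X) = (3 + 2 + 2 + 1 + 4 + 6) / 6 = 18/6 = 3
  mean(Y) = (5 + 2 + 8 + 8 + 6 + 5) / 6 = 34/6 = 5.6667

Step 2 — sample covariance S[i,j] = (1/(n-1)) · Σ_k (x_{k,i} - mean_i) · (x_{k,j} - mean_j), with n-1 = 5.
  S[X,X] = ((0)·(0) + (-1)·(-1) + (-1)·(-1) + (-2)·(-2) + (1)·(1) + (3)·(3)) / 5 = 16/5 = 3.2
  S[X,Y] = ((0)·(-0.6667) + (-1)·(-3.6667) + (-1)·(2.3333) + (-2)·(2.3333) + (1)·(0.3333) + (3)·(-0.6667)) / 5 = -5/5 = -1
  S[Y,Y] = ((-0.6667)·(-0.6667) + (-3.6667)·(-3.6667) + (2.3333)·(2.3333) + (2.3333)·(2.3333) + (0.3333)·(0.3333) + (-0.6667)·(-0.6667)) / 5 = 25.3333/5 = 5.0667

S is symmetric (S[j,i] = S[i,j]). Assembling:

S = [[3.2, -1],
 [-1, 5.0667]]


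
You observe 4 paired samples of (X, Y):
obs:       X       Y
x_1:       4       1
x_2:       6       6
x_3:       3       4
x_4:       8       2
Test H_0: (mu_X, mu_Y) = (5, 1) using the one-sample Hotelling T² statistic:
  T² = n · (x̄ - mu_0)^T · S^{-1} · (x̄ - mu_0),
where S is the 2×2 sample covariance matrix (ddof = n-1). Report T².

Step 1 — sample mean vector:
  mean(X) = (4 + 6 + 3 + 8) / 4 = 21/4 = 5.25
  mean(Y) = (1 + 6 + 4 + 2) / 4 = 13/4 = 3.25
  x̄ = (5.25, 3.25),  deviation x̄ - mu_0 = (5.25, 3.25) - (5, 1) = (0.25, 2.25).

Step 2 — sample covariance matrix, S[i,j] = (1/(n-1)) · Σ_k (x_{k,i} - mean_i) · (x_{k,j} - mean_j), divisor n-1 = 3:
  S[X,X] = ((-1.25)·(-1.25) + (0.75)·(0.75) + (-2.25)·(-2.25) + (2.75)·(2.75)) / 3 = 14.75/3 = 4.9167
  S[X,Y] = ((-1.25)·(-2.25) + (0.75)·(2.75) + (-2.25)·(0.75) + (2.75)·(-1.25)) / 3 = -0.25/3 = -0.0833
  S[Y,Y] = ((-2.25)·(-2.25) + (2.75)·(2.75) + (0.75)·(0.75) + (-1.25)·(-1.25)) / 3 = 14.75/3 = 4.9167
  S = [[4.9167, -0.0833],
 [-0.0833, 4.9167]].

Step 3 — invert S. det(S) = 4.9167·4.9167 - (-0.0833)² = 24.1667.
  S^{-1} = (1/det) · [[d, -b], [-b, a]] = [[0.2034, 0.0034],
 [0.0034, 0.2034]].

Step 4 — quadratic form (x̄ - mu_0)^T · S^{-1} · (x̄ - mu_0):
  S^{-1} · (x̄ - mu_0) = (0.0586, 0.4586),
  (x̄ - mu_0)^T · [...] = (0.25)·(0.0586) + (2.25)·(0.4586) = 1.0466.

Step 5 — scale by n: T² = 4 · 1.0466 = 4.1862.

T² ≈ 4.1862


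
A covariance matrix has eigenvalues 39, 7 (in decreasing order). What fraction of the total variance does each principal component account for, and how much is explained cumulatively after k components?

Step 1 — total variance = trace(Sigma) = Σ λ_i = 39 + 7 = 46.

Step 2 — fraction explained by component i = λ_i / Σ λ:
  PC1: 39/46 = 0.8478
  PC2: 7/46 = 0.1522

Step 3 — cumulative fraction after k components = (λ_1 + ... + λ_k) / Σ λ:
  k = 1: 39/46 = 0.8478
  k = 2: (39 + 7)/46 = 46/46 = 1

Summary (fraction, with percent):

explained: PC1 0.8478 (84.78%), PC2 0.1522 (15.22%);  cumulative: 0.8478, 1


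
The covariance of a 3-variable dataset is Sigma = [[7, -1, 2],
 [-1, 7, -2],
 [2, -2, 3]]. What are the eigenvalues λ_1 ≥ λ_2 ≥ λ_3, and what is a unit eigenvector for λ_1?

Step 1 — characteristic polynomial p(λ) = det(λI - Sigma) = λ³ - tr·λ² + c_1·λ - det, where tr = trace, c_1 = sum of the principal 2×2 minors, det = det(Sigma):
  tr = 7 + 7 + 3 = 17,
  c_1 = (7·7 - (-1)²) + (7·3 - (2)²) + (7·3 - (-2)²) = 48 + 17 + 17 = 82,
  det = 7·(7·3 - (-2)²) - (-1)·((-1)·3 - (-2)·(2)) + (2)·((-1)·(-2) - 7·(2)) = 7·(17) - (-1)·(1) + (2)·(-12) = 96.
  So p(λ) = λ³ - 17λ² + 82λ - 96.
Step 2 — look for an integer root (rational root theorem: any rational root is an integer divisor of 96). Testing λ = 6:
  p(6) = 216 - 612 + 492 - 96 = 0  ✓
  Dividing out (λ - 6): p(λ) = (λ - 6)(λ² - 11λ + 16).
Step 3 — remaining eigenvalues from the quadratic λ² - 11λ + 16 = 0:
  Δ = 11² - 4·16 = 121 - 64 = 57,  λ = (11 ± √57)/2 = (11 ± 7.5498)/2 ≈ 9.2749 or 1.7251.
  Sorted: λ_1 = 9.2749,  λ_2 = 6,  λ_3 = 1.7251  (check: sum = 17 = tr ✓).

Step 4 — unit eigenvector for λ_1 ≈ 9.2749: v spans the null space of (Sigma - λ_1 I), whose rows are
  r_1 = (-2.2749, -1, 2),  r_2 = (-1, -2.2749, -2),  r_3 = (2, -2, -6.2749).
  v is orthogonal to every row, so take v ∝ r_1 × r_2 = ((-1)·(-2) - (2)·(-2.2749), (2)·(-1) - (-2.2749)·(-2), (-2.2749)·(-2.2749) - (-1)·(-1)) ≈ (6.5498, -6.5498, 4.1752).
  Let u = (6.5498, -6.5498, 4.1752).
  ||u|| = √((6.5498)² + (-6.5498)² + (4.1752)²) = √(103.2334) ≈ 10.1604,  v_1 = u/||u|| ≈ (0.6446, -0.6446, 0.4109) (||v_1|| = 1).

λ_1 = 9.2749,  λ_2 = 6,  λ_3 = 1.7251;  v_1 ≈ (0.6446, -0.6446, 0.4109)


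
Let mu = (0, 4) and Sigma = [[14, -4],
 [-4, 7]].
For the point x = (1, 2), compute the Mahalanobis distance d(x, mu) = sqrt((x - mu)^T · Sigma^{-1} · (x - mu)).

Step 1 — centre the observation: (x - mu) = (1, -2).

Step 2 — invert Sigma. det(Sigma) = 14·7 - (-4)² = 82.
  Sigma^{-1} = (1/det) · [[d, -b], [-b, a]] = [[0.0854, 0.0488],
 [0.0488, 0.1707]].

Step 3 — form the quadratic (x - mu)^T · Sigma^{-1} · (x - mu):
  Sigma^{-1} · (x - mu) = (-0.0122, -0.2927).
  (x - mu)^T · [Sigma^{-1} · (x - mu)] = (1)·(-0.0122) + (-2)·(-0.2927) = 0.5732.

Step 4 — take square root: d = √(0.5732) ≈ 0.7571.

d(x, mu) = √(0.5732) ≈ 0.7571


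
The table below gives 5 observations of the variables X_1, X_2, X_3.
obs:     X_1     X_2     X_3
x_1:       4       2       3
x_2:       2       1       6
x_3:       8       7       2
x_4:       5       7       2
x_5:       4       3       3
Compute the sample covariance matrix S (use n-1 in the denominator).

Step 1 — column means:
  mean(X_1) = (4 + 2 + 8 + 5 + 4) / 5 = 23/5 = 4.6
  mean(X_2) = (2 + 1 + 7 + 7 + 3) / 5 = 20/5 = 4
  mean(X_3) = (3 + 6 + 2 + 2 + 3) / 5 = 16/5 = 3.2

Step 2 — sample covariance S[i,j] = (1/(n-1)) · Σ_k (x_{k,i} - mean_i) · (x_{k,j} - mean_j), with n-1 = 4.
  S[X_1,X_1] = ((-0.6)·(-0.6) + (-2.6)·(-2.6) + (3.4)·(3.4) + (0.4)·(0.4) + (-0.6)·(-0.6)) / 4 = 19.2/4 = 4.8
  S[X_1,X_2] = ((-0.6)·(-2) + (-2.6)·(-3) + (3.4)·(3) + (0.4)·(3) + (-0.6)·(-1)) / 4 = 21/4 = 5.25
  S[X_1,X_3] = ((-0.6)·(-0.2) + (-2.6)·(2.8) + (3.4)·(-1.2) + (0.4)·(-1.2) + (-0.6)·(-0.2)) / 4 = -11.6/4 = -2.9
  S[X_2,X_2] = ((-2)·(-2) + (-3)·(-3) + (3)·(3) + (3)·(3) + (-1)·(-1)) / 4 = 32/4 = 8
  S[X_2,X_3] = ((-2)·(-0.2) + (-3)·(2.8) + (3)·(-1.2) + (3)·(-1.2) + (-1)·(-0.2)) / 4 = -15/4 = -3.75
  S[X_3,X_3] = ((-0.2)·(-0.2) + (2.8)·(2.8) + (-1.2)·(-1.2) + (-1.2)·(-1.2) + (-0.2)·(-0.2)) / 4 = 10.8/4 = 2.7

S is symmetric (S[j,i] = S[i,j]). Assembling:

S = [[4.8, 5.25, -2.9],
 [5.25, 8, -3.75],
 [-2.9, -3.75, 2.7]]


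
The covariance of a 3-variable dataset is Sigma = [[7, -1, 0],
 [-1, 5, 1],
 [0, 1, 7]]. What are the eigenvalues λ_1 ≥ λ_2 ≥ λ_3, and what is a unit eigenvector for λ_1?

Step 1 — characteristic polynomial p(λ) = det(λI - Sigma) = λ³ - tr·λ² + c_1·λ - det, where tr = trace, c_1 = sum of the principal 2×2 minors, det = det(Sigma):
  tr = 7 + 5 + 7 = 19,
  c_1 = (7·5 - (-1)²) + (7·7 - (0)²) + (5·7 - (1)²) = 34 + 49 + 34 = 117,
  det = 7·(5·7 - (1)²) - (-1)·((-1)·7 - (1)·(0)) + (0)·((-1)·(1) - 5·(0)) = 7·(34) - (-1)·(-7) + (0)·(-1) = 231.
  So p(λ) = λ³ - 19λ² + 117λ - 231.
Step 2 — look for an integer root (rational root theorem: any rational root is an integer divisor of 231). Testing λ = 7:
  p(7) = 343 - 931 + 819 - 231 = 0  ✓
  Dividing out (λ - 7): p(λ) = (λ - 7)(λ² - 12λ + 33).
Step 3 — remaining eigenvalues from the quadratic λ² - 12λ + 33 = 0:
  Δ = 12² - 4·33 = 144 - 132 = 12,  λ = (12 ± √12)/2 = (12 ± 3.4641)/2 ≈ 7.7321 or 4.2679.
  Sorted: λ_1 = 7.7321,  λ_2 = 7,  λ_3 = 4.2679  (check: sum = 19 = tr ✓).

Step 4 — unit eigenvector for λ_1 ≈ 7.7321: v spans the null space of (Sigma - λ_1 I), whose rows are
  r_1 = (-0.7321, -1, 0),  r_2 = (-1, -2.7321, 1),  r_3 = (0, 1, -0.7321).
  v is orthogonal to every row, so take v ∝ r_1 × r_2 = ((-1)·(1) - (0)·(-2.7321), (0)·(-1) - (-0.7321)·(1), (-0.7321)·(-2.7321) - (-1)·(-1)) ≈ (-1, 0.7321, 1).
  Rescale (multiply by -1 so the first nonzero entry is positive): u = (1, -0.7321, -1).
  ||u|| = √((1)² + (-0.7321)² + (-1)²) = √(2.5359) ≈ 1.5925,  v_1 = u/||u|| ≈ (0.628, -0.4597, -0.628) (||v_1|| = 1).

λ_1 = 7.7321,  λ_2 = 7,  λ_3 = 4.2679;  v_1 ≈ (0.628, -0.4597, -0.628)


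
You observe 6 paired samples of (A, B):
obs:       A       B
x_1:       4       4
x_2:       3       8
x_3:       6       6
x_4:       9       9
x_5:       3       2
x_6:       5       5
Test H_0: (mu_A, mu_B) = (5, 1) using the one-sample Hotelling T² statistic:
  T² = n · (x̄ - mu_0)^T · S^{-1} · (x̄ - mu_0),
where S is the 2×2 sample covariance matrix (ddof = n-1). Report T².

Step 1 — sample mean vector:
  mean(A) = (4 + 3 + 6 + 9 + 3 + 5) / 6 = 30/6 = 5
  mean(B) = (4 + 8 + 6 + 9 + 2 + 5) / 6 = 34/6 = 5.6667
  x̄ = (5, 5.6667),  deviation x̄ - mu_0 = (5, 5.6667) - (5, 1) = (0, 4.6667).

Step 2 — sample covariance matrix, S[i,j] = (1/(n-1)) · Σ_k (x_{k,i} - mean_i) · (x_{k,j} - mean_j), divisor n-1 = 5:
  S[A,A] = ((-1)·(-1) + (-2)·(-2) + (1)·(1) + (4)·(4) + (-2)·(-2) + (0)·(0)) / 5 = 26/5 = 5.2
  S[A,B] = ((-1)·(-1.6667) + (-2)·(2.3333) + (1)·(0.3333) + (4)·(3.3333) + (-2)·(-3.6667) + (0)·(-0.6667)) / 5 = 18/5 = 3.6
  S[B,B] = ((-1.6667)·(-1.6667) + (2.3333)·(2.3333) + (0.3333)·(0.3333) + (3.3333)·(3.3333) + (-3.6667)·(-3.6667) + (-0.6667)·(-0.6667)) / 5 = 33.3333/5 = 6.6667
  S = [[5.2, 3.6],
 [3.6, 6.6667]].

Step 3 — invert S. det(S) = 5.2·6.6667 - (3.6)² = 21.7067.
  S^{-1} = (1/det) · [[d, -b], [-b, a]] = [[0.3071, -0.1658],
 [-0.1658, 0.2396]].

Step 4 — quadratic form (x̄ - mu_0)^T · S^{-1} · (x̄ - mu_0):
  S^{-1} · (x̄ - mu_0) = (-0.774, 1.1179),
  (x̄ - mu_0)^T · [...] = (0)·(-0.774) + (4.6667)·(1.1179) = 5.217.

Step 5 — scale by n: T² = 6 · 5.217 = 31.3022.

T² ≈ 31.3022


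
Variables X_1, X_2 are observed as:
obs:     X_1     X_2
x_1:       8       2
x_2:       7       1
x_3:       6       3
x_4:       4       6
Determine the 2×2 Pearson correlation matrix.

Step 1 — column means:
  mean(X_1) = (8 + 7 + 6 + 4) / 4 = 25/4 = 6.25
  mean(X_2) = (2 + 1 + 3 + 6) / 4 = 12/4 = 3

Step 2 — sample variances and covariances s[i,j] = (1/(n-1)) · Σ_k (x_{k,i} - mean_i) · (x_{k,j} - mean_j), with n-1 = 3:
  s[X_1,X_1] = ((1.75)·(1.75) + (0.75)·(0.75) + (-0.25)·(-0.25) + (-2.25)·(-2.25)) / 3 = 8.75/3 = 2.9167
  s[X_1,X_2] = ((1.75)·(-1) + (0.75)·(-2) + (-0.25)·(0) + (-2.25)·(3)) / 3 = -10/3 = -3.3333
  s[X_2,X_2] = ((-1)·(-1) + (-2)·(-2) + (0)·(0) + (3)·(3)) / 3 = 14/3 = 4.6667
  Sample standard deviations s_i = √(s[i,i]):
  s(X_1) = √(2.9167) = 1.7078
  s(X_2) = √(4.6667) = 2.1602

Step 3 — r_{ij} = s_{ij} / (s_i · s_j):
  r[X_1,X_1] = 1 (diagonal).
  r[X_1,X_2] = -3.3333 / (1.7078 · 2.1602) = -3.3333 / 3.6893 = -0.9035
  r[X_2,X_2] = 1 (diagonal).

R is symmetric with unit diagonal. Assembling:

R = [[1, -0.9035],
 [-0.9035, 1]]


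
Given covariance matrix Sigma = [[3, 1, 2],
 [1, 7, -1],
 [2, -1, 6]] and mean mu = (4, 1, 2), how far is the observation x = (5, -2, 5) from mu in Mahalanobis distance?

Step 1 — centre the observation: (x - mu) = (1, -3, 3).

Step 2 — invert Sigma (cofactor / det for 3×3, or solve directly):
  Sigma^{-1} = [[0.4824, -0.0941, -0.1765],
 [-0.0941, 0.1647, 0.0588],
 [-0.1765, 0.0588, 0.2353]].

Step 3 — form the quadratic (x - mu)^T · Sigma^{-1} · (x - mu):
  Sigma^{-1} · (x - mu) = (0.2353, -0.4118, 0.3529).
  (x - mu)^T · [Sigma^{-1} · (x - mu)] = (1)·(0.2353) + (-3)·(-0.4118) + (3)·(0.3529) = 2.5294.

Step 4 — take square root: d = √(2.5294) ≈ 1.5904.

d(x, mu) = √(2.5294) ≈ 1.5904


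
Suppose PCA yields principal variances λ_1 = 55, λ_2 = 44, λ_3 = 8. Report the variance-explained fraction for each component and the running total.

Step 1 — total variance = trace(Sigma) = Σ λ_i = 55 + 44 + 8 = 107.

Step 2 — fraction explained by component i = λ_i / Σ λ:
  PC1: 55/107 = 0.514
  PC2: 44/107 = 0.4112
  PC3: 8/107 = 0.0748

Step 3 — cumulative fraction after k components = (λ_1 + ... + λ_k) / Σ λ:
  k = 1: 55/107 = 0.514
  k = 2: (55 + 44)/107 = 99/107 = 0.9252
  k = 3: (55 + 44 + 8)/107 = 107/107 = 1

Summary (fraction, with percent):

explained: PC1 0.514 (51.4%), PC2 0.4112 (41.12%), PC3 0.0748 (7.48%);  cumulative: 0.514, 0.9252, 1


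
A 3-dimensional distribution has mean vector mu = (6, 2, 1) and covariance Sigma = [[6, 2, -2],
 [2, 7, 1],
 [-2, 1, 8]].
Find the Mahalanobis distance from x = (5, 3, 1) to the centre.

Step 1 — centre the observation: (x - mu) = (-1, 1, 0).

Step 2 — invert Sigma (cofactor / det for 3×3, or solve directly):
  Sigma^{-1} = [[0.2099, -0.0687, 0.0611],
 [-0.0687, 0.1679, -0.0382],
 [0.0611, -0.0382, 0.145]].

Step 3 — form the quadratic (x - mu)^T · Sigma^{-1} · (x - mu):
  Sigma^{-1} · (x - mu) = (-0.2786, 0.2366, -0.0992).
  (x - mu)^T · [Sigma^{-1} · (x - mu)] = (-1)·(-0.2786) + (1)·(0.2366) + (0)·(-0.0992) = 0.5153.

Step 4 — take square root: d = √(0.5153) ≈ 0.7178.

d(x, mu) = √(0.5153) ≈ 0.7178


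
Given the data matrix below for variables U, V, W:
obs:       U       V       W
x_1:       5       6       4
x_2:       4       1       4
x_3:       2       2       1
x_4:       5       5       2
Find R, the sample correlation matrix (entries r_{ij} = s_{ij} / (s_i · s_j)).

Step 1 — column means:
  mean(U) = (5 + 4 + 2 + 5) / 4 = 16/4 = 4
  mean(V) = (6 + 1 + 2 + 5) / 4 = 14/4 = 3.5
  mean(W) = (4 + 4 + 1 + 2) / 4 = 11/4 = 2.75

Step 2 — sample variances and covariances s[i,j] = (1/(n-1)) · Σ_k (x_{k,i} - mean_i) · (x_{k,j} - mean_j), with n-1 = 3:
  s[U,U] = ((1)·(1) + (0)·(0) + (-2)·(-2) + (1)·(1)) / 3 = 6/3 = 2
  s[U,V] = ((1)·(2.5) + (0)·(-2.5) + (-2)·(-1.5) + (1)·(1.5)) / 3 = 7/3 = 2.3333
  s[U,W] = ((1)·(1.25) + (0)·(1.25) + (-2)·(-1.75) + (1)·(-0.75)) / 3 = 4/3 = 1.3333
  s[V,V] = ((2.5)·(2.5) + (-2.5)·(-2.5) + (-1.5)·(-1.5) + (1.5)·(1.5)) / 3 = 17/3 = 5.6667
  s[V,W] = ((2.5)·(1.25) + (-2.5)·(1.25) + (-1.5)·(-1.75) + (1.5)·(-0.75)) / 3 = 1.5/3 = 0.5
  s[W,W] = ((1.25)·(1.25) + (1.25)·(1.25) + (-1.75)·(-1.75) + (-0.75)·(-0.75)) / 3 = 6.75/3 = 2.25
  Sample standard deviations s_i = √(s[i,i]):
  s(U) = √(2) = 1.4142
  s(V) = √(5.6667) = 2.3805
  s(W) = √(2.25) = 1.5

Step 3 — r_{ij} = s_{ij} / (s_i · s_j):
  r[U,U] = 1 (diagonal).
  r[U,V] = 2.3333 / (1.4142 · 2.3805) = 2.3333 / 3.3665 = 0.6931
  r[U,W] = 1.3333 / (1.4142 · 1.5) = 1.3333 / 2.1213 = 0.6285
  r[V,V] = 1 (diagonal).
  r[V,W] = 0.5 / (2.3805 · 1.5) = 0.5 / 3.5707 = 0.14
  r[W,W] = 1 (diagonal).

R is symmetric with unit diagonal. Assembling:

R = [[1, 0.6931, 0.6285],
 [0.6931, 1, 0.14],
 [0.6285, 0.14, 1]]


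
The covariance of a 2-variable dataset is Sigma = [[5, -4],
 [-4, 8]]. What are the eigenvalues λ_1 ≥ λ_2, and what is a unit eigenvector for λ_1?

Step 1 — characteristic polynomial of 2×2 Sigma:
  det(Sigma - λI) = λ² - trace · λ + det = 0.
  trace = 5 + 8 = 13, det = 5·8 - (-4)² = 24.
Step 2 — discriminant:
  Δ = trace² - 4·det = 169 - 96 = 73.
Step 3 — eigenvalues:
  λ = (trace ± √Δ)/2 = (13 ± 8.544)/2,
  λ_1 = 10.772,  λ_2 = 2.228.

Step 4 — unit eigenvector for λ_1: solve (Sigma - λ_1 I)v = 0. First row:
  (5 - 10.772)·v_x + (-4)·v_y = 0, i.e. (-5.772)·v_x + (-4)·v_y = 0,
  so v ∝ (b, λ_1 - a) = (-4, 5.772); multiply by -1 so the first entry is positive: u = (4, -5.772).
  ||u|| = √((4)² + (-5.772)²) = √(49.316) ≈ 7.0225,
  v_1 = u/||u|| ≈ (0.5696, -0.8219) (||v_1|| = 1).

λ_1 = 10.772,  λ_2 = 2.228;  v_1 ≈ (0.5696, -0.8219)


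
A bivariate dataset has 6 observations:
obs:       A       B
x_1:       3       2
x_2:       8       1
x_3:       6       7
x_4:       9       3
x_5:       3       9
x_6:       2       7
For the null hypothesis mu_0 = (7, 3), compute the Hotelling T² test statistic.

Step 1 — sample mean vector:
  mean(A) = (3 + 8 + 6 + 9 + 3 + 2) / 6 = 31/6 = 5.1667
  mean(B) = (2 + 1 + 7 + 3 + 9 + 7) / 6 = 29/6 = 4.8333
  x̄ = (5.1667, 4.8333),  deviation x̄ - mu_0 = (5.1667, 4.8333) - (7, 3) = (-1.8333, 1.8333).

Step 2 — sample covariance matrix, S[i,j] = (1/(n-1)) · Σ_k (x_{k,i} - mean_i) · (x_{k,j} - mean_j), divisor n-1 = 5:
  S[A,A] = ((-2.1667)·(-2.1667) + (2.8333)·(2.8333) + (0.8333)·(0.8333) + (3.8333)·(3.8333) + (-2.1667)·(-2.1667) + (-3.1667)·(-3.1667)) / 5 = 42.8333/5 = 8.5667
  S[A,B] = ((-2.1667)·(-2.8333) + (2.8333)·(-3.8333) + (0.8333)·(2.1667) + (3.8333)·(-1.8333) + (-2.1667)·(4.1667) + (-3.1667)·(2.1667)) / 5 = -25.8333/5 = -5.1667
  S[B,B] = ((-2.8333)·(-2.8333) + (-3.8333)·(-3.8333) + (2.1667)·(2.1667) + (-1.8333)·(-1.8333) + (4.1667)·(4.1667) + (2.1667)·(2.1667)) / 5 = 52.8333/5 = 10.5667
  S = [[8.5667, -5.1667],
 [-5.1667, 10.5667]].

Step 3 — invert S. det(S) = 8.5667·10.5667 - (-5.1667)² = 63.8267.
  S^{-1} = (1/det) · [[d, -b], [-b, a]] = [[0.1656, 0.0809],
 [0.0809, 0.1342]].

Step 4 — quadratic form (x̄ - mu_0)^T · S^{-1} · (x̄ - mu_0):
  S^{-1} · (x̄ - mu_0) = (-0.1551, 0.0977),
  (x̄ - mu_0)^T · [...] = (-1.8333)·(-0.1551) + (1.8333)·(0.0977) = 0.4634.

Step 5 — scale by n: T² = 6 · 0.4634 = 2.7804.

T² ≈ 2.7804


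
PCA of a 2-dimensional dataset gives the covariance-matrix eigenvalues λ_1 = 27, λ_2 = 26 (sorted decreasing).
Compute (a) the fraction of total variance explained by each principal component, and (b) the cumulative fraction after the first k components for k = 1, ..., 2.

Step 1 — total variance = trace(Sigma) = Σ λ_i = 27 + 26 = 53.

Step 2 — fraction explained by component i = λ_i / Σ λ:
  PC1: 27/53 = 0.5094
  PC2: 26/53 = 0.4906

Step 3 — cumulative fraction after k components = (λ_1 + ... + λ_k) / Σ λ:
  k = 1: 27/53 = 0.5094
  k = 2: (27 + 26)/53 = 53/53 = 1

Summary (fraction, with percent):

explained: PC1 0.5094 (50.94%), PC2 0.4906 (49.06%);  cumulative: 0.5094, 1


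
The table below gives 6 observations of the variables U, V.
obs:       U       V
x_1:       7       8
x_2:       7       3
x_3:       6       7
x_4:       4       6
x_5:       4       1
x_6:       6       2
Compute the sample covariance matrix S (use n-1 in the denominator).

Step 1 — column means:
  mean(U) = (7 + 7 + 6 + 4 + 4 + 6) / 6 = 34/6 = 5.6667
  mean(V) = (8 + 3 + 7 + 6 + 1 + 2) / 6 = 27/6 = 4.5

Step 2 — sample covariance S[i,j] = (1/(n-1)) · Σ_k (x_{k,i} - mean_i) · (x_{k,j} - mean_j), with n-1 = 5.
  S[U,U] = ((1.3333)·(1.3333) + (1.3333)·(1.3333) + (0.3333)·(0.3333) + (-1.6667)·(-1.6667) + (-1.6667)·(-1.6667) + (0.3333)·(0.3333)) / 5 = 9.3333/5 = 1.8667
  S[U,V] = ((1.3333)·(3.5) + (1.3333)·(-1.5) + (0.3333)·(2.5) + (-1.6667)·(1.5) + (-1.6667)·(-3.5) + (0.3333)·(-2.5)) / 5 = 6/5 = 1.2
  S[V,V] = ((3.5)·(3.5) + (-1.5)·(-1.5) + (2.5)·(2.5) + (1.5)·(1.5) + (-3.5)·(-3.5) + (-2.5)·(-2.5)) / 5 = 41.5/5 = 8.3

S is symmetric (S[j,i] = S[i,j]). Assembling:

S = [[1.8667, 1.2],
 [1.2, 8.3]]


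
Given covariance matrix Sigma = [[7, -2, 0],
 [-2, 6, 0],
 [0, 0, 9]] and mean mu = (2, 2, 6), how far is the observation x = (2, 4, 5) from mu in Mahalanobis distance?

Step 1 — centre the observation: (x - mu) = (0, 2, -1).

Step 2 — invert Sigma (cofactor / det for 3×3, or solve directly):
  Sigma^{-1} = [[0.1579, 0.0526, 0],
 [0.0526, 0.1842, 0],
 [0, 0, 0.1111]].

Step 3 — form the quadratic (x - mu)^T · Sigma^{-1} · (x - mu):
  Sigma^{-1} · (x - mu) = (0.1053, 0.3684, -0.1111).
  (x - mu)^T · [Sigma^{-1} · (x - mu)] = (0)·(0.1053) + (2)·(0.3684) + (-1)·(-0.1111) = 0.848.

Step 4 — take square root: d = √(0.848) ≈ 0.9208.

d(x, mu) = √(0.848) ≈ 0.9208
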